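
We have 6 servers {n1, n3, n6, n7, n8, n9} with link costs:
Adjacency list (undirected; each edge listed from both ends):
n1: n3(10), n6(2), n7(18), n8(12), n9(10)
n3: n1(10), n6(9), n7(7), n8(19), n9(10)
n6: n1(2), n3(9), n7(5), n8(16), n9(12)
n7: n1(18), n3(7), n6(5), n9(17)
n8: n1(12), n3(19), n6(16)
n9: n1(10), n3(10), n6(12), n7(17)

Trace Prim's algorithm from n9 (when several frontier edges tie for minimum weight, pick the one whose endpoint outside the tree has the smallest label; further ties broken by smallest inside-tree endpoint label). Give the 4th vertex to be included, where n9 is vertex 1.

Prim's algorithm from n9:
Step 1: frontier [n1–n9 10, n3–n9 10, n6–n9 12, n7–n9 17] → take n1–n9 (10); add n1.
Step 2: frontier [n1–n6 2, n1–n3 10, n1–n8 12, n1–n7 18, n3–n9 10, n6–n9 12, n7–n9 17] → take n1–n6 (2); add n6.
Step 3: frontier [n1–n3 10, n1–n8 12, n1–n7 18, n6–n7 5, n3–n6 9, n6–n8 16, n3–n9 10, n7–n9 17] → take n6–n7 (5); add n7.
Step 4: frontier [n1–n3 10, n1–n8 12, n3–n6 9, n6–n8 16, n3–n7 7, n3–n9 10] → take n3–n7 (7); add n3.
Step 5: frontier [n1–n8 12, n3–n8 19, n6–n8 16] → take n1–n8 (12); add n8.
Vertex order: n9, n1, n6, n7, n3, n8. The 4th vertex is n7.

n7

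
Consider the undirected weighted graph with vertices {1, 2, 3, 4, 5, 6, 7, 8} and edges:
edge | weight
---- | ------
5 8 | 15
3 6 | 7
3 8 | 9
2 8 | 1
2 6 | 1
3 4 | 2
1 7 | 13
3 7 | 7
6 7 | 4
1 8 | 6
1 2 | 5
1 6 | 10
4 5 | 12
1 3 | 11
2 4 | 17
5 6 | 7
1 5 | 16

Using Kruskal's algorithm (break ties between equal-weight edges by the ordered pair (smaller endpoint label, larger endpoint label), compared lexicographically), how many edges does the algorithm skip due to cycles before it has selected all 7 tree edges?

2

Sort edges by weight, then run Kruskal:
2 6 (1): add — endpoints in different components.
2 8 (1): add — endpoints in different components.
3 4 (2): add — endpoints in different components.
6 7 (4): add — endpoints in different components.
1 2 (5): add — endpoints in different components.
1 8 (6): skip — 1 and 8 already connected.
3 6 (7): add — endpoints in different components.
3 7 (7): skip — 3 and 7 already connected.
5 6 (7): add — endpoints in different components.
Edges rejected before the tree was complete: 2.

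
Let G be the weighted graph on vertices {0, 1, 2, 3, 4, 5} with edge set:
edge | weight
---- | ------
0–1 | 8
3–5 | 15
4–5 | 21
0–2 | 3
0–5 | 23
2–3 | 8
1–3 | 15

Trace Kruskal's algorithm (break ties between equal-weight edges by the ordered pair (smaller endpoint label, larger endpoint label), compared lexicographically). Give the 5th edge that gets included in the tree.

4-5

Kruskal's algorithm — process edges by increasing weight (ties by edge label):
0–2 (3): add — endpoints in different components.
0–1 (8): add — endpoints in different components.
2–3 (8): add — endpoints in different components.
1–3 (15): skip — 1 and 3 already connected.
3–5 (15): add — endpoints in different components.
4–5 (21): add — endpoints in different components.
The 5th edge added is 4–5.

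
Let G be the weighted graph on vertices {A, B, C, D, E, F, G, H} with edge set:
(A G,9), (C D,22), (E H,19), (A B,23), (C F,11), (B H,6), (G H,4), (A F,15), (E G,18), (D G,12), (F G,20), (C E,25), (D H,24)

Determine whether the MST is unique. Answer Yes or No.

Kruskal: consider edges lightest-first.
G H (4): add — endpoints in different components.
B H (6): add — endpoints in different components.
A G (9): add — endpoints in different components.
C F (11): add — endpoints in different components.
D G (12): add — endpoints in different components.
A F (15): add — endpoints in different components.
E G (18): add — endpoints in different components.
Every non-tree edge has weight strictly greater than the heaviest edge on the tree path between its endpoints, so the MST is unique.

Yes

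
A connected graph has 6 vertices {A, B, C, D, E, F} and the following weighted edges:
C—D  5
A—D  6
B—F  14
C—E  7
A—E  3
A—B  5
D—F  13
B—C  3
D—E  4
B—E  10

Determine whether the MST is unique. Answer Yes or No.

Sort edges by weight, then run Kruskal:
A—E (3): add. Components now {A,E} {B} {C} {D} {F}
B—C (3): add. Components now {A,E} {B,C} {D} {F}
D—E (4): add. Components now {A,D,E} {B,C} {F}
A—B (5): add. Components now {A,B,C,D,E} {F}
C—D (5): skip — C and D already connected.
A—D (6): skip — A and D already connected.
C—E (7): skip — C and E already connected.
B—E (10): skip — B and E already connected.
D—F (13): add. Components now {A,B,C,D,E,F}
Non-tree edge C—D has weight 5, equal to the heaviest edge on its tree cycle — swapping gives another MST of the same weight. Not unique.

No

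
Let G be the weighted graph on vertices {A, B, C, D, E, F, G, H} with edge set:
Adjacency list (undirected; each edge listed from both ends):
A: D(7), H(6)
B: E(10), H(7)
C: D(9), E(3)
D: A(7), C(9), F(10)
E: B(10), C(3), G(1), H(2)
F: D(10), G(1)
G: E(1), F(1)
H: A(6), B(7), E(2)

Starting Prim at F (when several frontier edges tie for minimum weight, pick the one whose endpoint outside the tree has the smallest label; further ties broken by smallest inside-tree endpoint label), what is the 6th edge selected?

B-H

Prim, starting at F.
Step 1: frontier [F G 1, D F 10] → take F G (1); add G.
Step 2: frontier [D F 10, E G 1] → take E G (1); add E.
Step 3: frontier [E H 2, C E 3, B E 10, D F 10] → take E H (2); add H.
Step 4: frontier [C E 3, B E 10, D F 10, A H 6, B H 7] → take C E (3); add C.
Step 5: frontier [C D 9, B E 10, D F 10, A H 6, B H 7] → take A H (6); add A.
Step 6: frontier [A D 7, C D 9, B E 10, D F 10, B H 7] → take B H (7); add B.
Step 7: frontier [A D 7, C D 9, D F 10] → take A D (7); add D.
The 6th edge added is B H.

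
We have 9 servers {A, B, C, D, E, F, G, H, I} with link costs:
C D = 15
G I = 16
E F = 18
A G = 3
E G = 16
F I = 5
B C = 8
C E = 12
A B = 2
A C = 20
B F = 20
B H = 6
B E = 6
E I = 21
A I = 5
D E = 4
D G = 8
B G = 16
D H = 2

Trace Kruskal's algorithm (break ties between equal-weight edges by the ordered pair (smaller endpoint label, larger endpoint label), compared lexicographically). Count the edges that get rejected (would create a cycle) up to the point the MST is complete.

1

Kruskal: consider edges lightest-first.
A B (2): add — endpoints in different components.
D H (2): add — endpoints in different components.
A G (3): add — endpoints in different components.
D E (4): add — endpoints in different components.
A I (5): add — endpoints in different components.
F I (5): add — endpoints in different components.
B E (6): add — endpoints in different components.
B H (6): skip — B and H already connected.
B C (8): add — endpoints in different components.
Edges rejected before the tree was complete: 1.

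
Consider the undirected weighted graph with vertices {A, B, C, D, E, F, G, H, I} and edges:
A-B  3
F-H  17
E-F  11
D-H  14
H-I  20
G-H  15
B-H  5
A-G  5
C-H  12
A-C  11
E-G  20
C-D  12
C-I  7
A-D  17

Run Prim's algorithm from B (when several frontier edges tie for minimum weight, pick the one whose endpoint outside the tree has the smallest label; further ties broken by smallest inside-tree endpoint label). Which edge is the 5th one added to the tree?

Prim's algorithm from B:
Step 1: frontier [A-B 3, B-H 5] → take A-B (3); add A.
Step 2: frontier [A-G 5, A-C 11, A-D 17, B-H 5] → take A-G (5); add G.
Step 3: frontier [A-C 11, A-D 17, B-H 5, G-H 15, E-G 20] → take B-H (5); add H.
Step 4: frontier [A-C 11, A-D 17, E-G 20, C-H 12, D-H 14, F-H 17, H-I 20] → take A-C (11); add C.
Step 5: frontier [A-D 17, C-I 7, C-D 12, E-G 20, D-H 14, F-H 17, H-I 20] → take C-I (7); add I.
Step 6: frontier [A-D 17, C-D 12, E-G 20, D-H 14, F-H 17] → take C-D (12); add D.
Step 7: frontier [E-G 20, F-H 17] → take F-H (17); add F.
Step 8: frontier [E-F 11, E-G 20] → take E-F (11); add E.
The 5th edge added is C-I.

C-I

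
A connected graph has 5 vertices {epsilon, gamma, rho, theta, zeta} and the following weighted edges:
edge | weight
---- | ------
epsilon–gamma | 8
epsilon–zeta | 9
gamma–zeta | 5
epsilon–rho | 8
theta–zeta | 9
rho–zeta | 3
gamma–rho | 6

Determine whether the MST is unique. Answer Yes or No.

No

Sort edges by weight, then run Kruskal:
rho–zeta (3): add. Components now {rho,zeta} {gamma} {epsilon} {theta}
gamma–zeta (5): add. Components now {gamma,rho,zeta} {epsilon} {theta}
gamma–rho (6): skip — gamma and rho already connected.
epsilon–gamma (8): add. Components now {epsilon,gamma,rho,zeta} {theta}
epsilon–rho (8): skip — epsilon and rho already connected.
epsilon–zeta (9): skip — zeta and epsilon already connected.
theta–zeta (9): add. Components now {epsilon,gamma,rho,theta,zeta}
Non-tree edge epsilon–rho has weight 8, equal to the heaviest edge on its tree cycle — swapping gives another MST of the same weight. Not unique.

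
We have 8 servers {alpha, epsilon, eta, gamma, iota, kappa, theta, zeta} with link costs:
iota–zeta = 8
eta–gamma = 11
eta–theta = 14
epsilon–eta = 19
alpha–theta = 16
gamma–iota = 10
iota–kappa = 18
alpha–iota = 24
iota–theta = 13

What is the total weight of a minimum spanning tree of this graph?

95

Grow the tree from eta using Prim:
Step 1: frontier [eta–gamma 11, eta–theta 14, epsilon–eta 19] → take eta–gamma (11); add gamma.
Step 2: frontier [eta–theta 14, epsilon–eta 19, gamma–iota 10] → take gamma–iota (10); add iota.
Step 3: frontier [eta–theta 14, epsilon–eta 19, iota–zeta 8, iota–theta 13, iota–kappa 18, alpha–iota 24] → take iota–zeta (8); add zeta.
Step 4: frontier [eta–theta 14, epsilon–eta 19, iota–theta 13, iota–kappa 18, alpha–iota 24] → take iota–theta (13); add theta.
Step 5: frontier [epsilon–eta 19, iota–kappa 18, alpha–iota 24, alpha–theta 16] → take alpha–theta (16); add alpha.
Step 6: frontier [epsilon–eta 19, iota–kappa 18] → take iota–kappa (18); add kappa.
Step 7: frontier [epsilon–eta 19] → take epsilon–eta (19); add epsilon.
MST edges: eta–gamma, gamma–iota, iota–zeta, iota–theta, alpha–theta, iota–kappa, epsilon–eta; total weight 11+10+8+13+16+18+19 = 95.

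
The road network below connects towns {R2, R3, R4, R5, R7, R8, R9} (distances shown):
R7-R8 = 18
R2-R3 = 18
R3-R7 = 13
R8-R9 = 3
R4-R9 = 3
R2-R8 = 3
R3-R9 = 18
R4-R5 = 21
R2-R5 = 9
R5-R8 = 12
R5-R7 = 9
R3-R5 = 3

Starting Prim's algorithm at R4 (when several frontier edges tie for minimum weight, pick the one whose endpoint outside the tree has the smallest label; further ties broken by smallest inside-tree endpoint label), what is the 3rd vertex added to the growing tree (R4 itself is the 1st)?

R8

Prim, starting at R4.
Step 1: frontier [R4-R9 3, R4-R5 21] → take R4-R9 (3); add R9.
Step 2: frontier [R4-R5 21, R8-R9 3, R3-R9 18] → take R8-R9 (3); add R8.
Step 3: frontier [R4-R5 21, R2-R8 3, R5-R8 12, R7-R8 18, R3-R9 18] → take R2-R8 (3); add R2.
Step 4: frontier [R2-R5 9, R2-R3 18, R4-R5 21, R5-R8 12, R7-R8 18, R3-R9 18] → take R2-R5 (9); add R5.
Step 5: frontier [R2-R3 18, R3-R5 3, R5-R7 9, R7-R8 18, R3-R9 18] → take R3-R5 (3); add R3.
Step 6: frontier [R3-R7 13, R5-R7 9, R7-R8 18] → take R5-R7 (9); add R7.
Vertex order: R4, R9, R8, R2, R5, R3, R7. The 3rd vertex is R8.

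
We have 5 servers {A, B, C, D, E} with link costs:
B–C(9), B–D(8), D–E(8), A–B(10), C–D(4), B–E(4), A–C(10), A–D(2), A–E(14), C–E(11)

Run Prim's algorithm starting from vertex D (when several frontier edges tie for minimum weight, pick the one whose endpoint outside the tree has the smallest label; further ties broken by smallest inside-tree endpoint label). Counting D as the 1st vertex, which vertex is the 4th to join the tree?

B

Prim, starting at D.
Step 1: frontier [A–D 2, C–D 4, B–D 8, D–E 8] → take A–D (2); add A.
Step 2: frontier [A–B 10, A–C 10, A–E 14, C–D 4, B–D 8, D–E 8] → take C–D (4); add C.
Step 3: frontier [A–B 10, A–E 14, B–C 9, C–E 11, B–D 8, D–E 8] → take B–D (8); add B.
Step 4: frontier [A–E 14, B–E 4, C–E 11, D–E 8] → take B–E (4); add E.
Vertex order: D, A, C, B, E. The 4th vertex is B.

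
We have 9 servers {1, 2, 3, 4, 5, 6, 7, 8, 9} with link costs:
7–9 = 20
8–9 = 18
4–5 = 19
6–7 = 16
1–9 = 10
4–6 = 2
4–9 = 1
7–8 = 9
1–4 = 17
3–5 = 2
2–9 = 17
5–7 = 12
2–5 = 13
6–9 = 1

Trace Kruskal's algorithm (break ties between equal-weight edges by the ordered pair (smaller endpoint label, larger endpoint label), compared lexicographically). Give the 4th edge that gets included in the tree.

7-8

Sort edges by weight, then run Kruskal:
4–9 (1): add — endpoints in different components.
6–9 (1): add — endpoints in different components.
3–5 (2): add — endpoints in different components.
4–6 (2): skip — 4 and 6 already connected.
7–8 (9): add — endpoints in different components.
1–9 (10): add — endpoints in different components.
5–7 (12): add — endpoints in different components.
2–5 (13): add — endpoints in different components.
6–7 (16): add — endpoints in different components.
The 4th edge added is 7–8.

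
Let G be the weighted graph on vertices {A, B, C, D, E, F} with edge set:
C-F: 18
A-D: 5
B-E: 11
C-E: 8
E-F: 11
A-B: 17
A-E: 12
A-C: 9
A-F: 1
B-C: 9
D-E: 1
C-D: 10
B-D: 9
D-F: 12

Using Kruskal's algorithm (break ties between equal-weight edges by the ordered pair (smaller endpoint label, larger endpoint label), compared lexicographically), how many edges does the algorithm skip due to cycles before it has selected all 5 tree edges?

Kruskal: consider edges lightest-first.
A-F (1): add. Components now {A,F} {B} {C} {D} {E}
D-E (1): add. Components now {A,F} {B} {C} {D,E}
A-D (5): add. Components now {A,D,E,F} {B} {C}
C-E (8): add. Components now {A,C,D,E,F} {B}
A-C (9): skip — A and C already connected.
B-C (9): add. Components now {A,B,C,D,E,F}
Edges rejected before the tree was complete: 1.

1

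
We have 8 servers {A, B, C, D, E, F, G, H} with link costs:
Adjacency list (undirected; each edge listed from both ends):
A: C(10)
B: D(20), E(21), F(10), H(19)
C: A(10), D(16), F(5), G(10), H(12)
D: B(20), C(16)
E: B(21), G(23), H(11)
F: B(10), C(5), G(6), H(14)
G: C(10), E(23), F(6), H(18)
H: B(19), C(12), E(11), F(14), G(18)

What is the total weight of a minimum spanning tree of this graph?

Sort edges by weight, then run Kruskal:
C—F (5): add — endpoints in different components.
F—G (6): add — endpoints in different components.
A—C (10): add — endpoints in different components.
B—F (10): add — endpoints in different components.
C—G (10): skip — C and G already connected.
E—H (11): add — endpoints in different components.
C—H (12): add — endpoints in different components.
F—H (14): skip — F and H already connected.
C—D (16): add — endpoints in different components.
MST edges: C—F, F—G, A—C, B—F, E—H, C—H, C—D; total weight 5+6+10+10+11+12+16 = 70.

70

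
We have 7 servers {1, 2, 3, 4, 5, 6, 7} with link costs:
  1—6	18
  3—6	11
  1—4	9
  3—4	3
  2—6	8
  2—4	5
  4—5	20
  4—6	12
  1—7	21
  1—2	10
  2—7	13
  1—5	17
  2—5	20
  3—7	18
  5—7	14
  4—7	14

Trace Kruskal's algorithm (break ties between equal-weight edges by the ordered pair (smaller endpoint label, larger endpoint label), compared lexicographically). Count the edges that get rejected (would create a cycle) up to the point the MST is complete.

4

Sort edges by weight, then run Kruskal:
3—4 (3): add — endpoints in different components.
2—4 (5): add — endpoints in different components.
2—6 (8): add — endpoints in different components.
1—4 (9): add — endpoints in different components.
1—2 (10): skip — 1 and 2 already connected.
3—6 (11): skip — 3 and 6 already connected.
4—6 (12): skip — 4 and 6 already connected.
2—7 (13): add — endpoints in different components.
4—7 (14): skip — 4 and 7 already connected.
5—7 (14): add — endpoints in different components.
Edges rejected before the tree was complete: 4.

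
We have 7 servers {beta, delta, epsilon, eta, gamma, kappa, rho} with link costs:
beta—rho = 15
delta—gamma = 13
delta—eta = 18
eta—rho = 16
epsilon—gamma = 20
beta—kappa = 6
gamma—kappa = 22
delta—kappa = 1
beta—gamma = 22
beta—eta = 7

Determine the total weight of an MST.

Prim's algorithm from gamma:
Step 1: cheapest edge leaving the tree is delta—gamma (13); add delta.
Step 2: cheapest edge leaving the tree is delta—kappa (1); add kappa.
Step 3: cheapest edge leaving the tree is beta—kappa (6); add beta.
Step 4: cheapest edge leaving the tree is beta—eta (7); add eta.
Step 5: cheapest edge leaving the tree is beta—rho (15); add rho.
Step 6: cheapest edge leaving the tree is epsilon—gamma (20); add epsilon.
MST edges: delta—gamma, delta—kappa, beta—kappa, beta—eta, beta—rho, epsilon—gamma; total weight 13+1+6+7+15+20 = 62.

62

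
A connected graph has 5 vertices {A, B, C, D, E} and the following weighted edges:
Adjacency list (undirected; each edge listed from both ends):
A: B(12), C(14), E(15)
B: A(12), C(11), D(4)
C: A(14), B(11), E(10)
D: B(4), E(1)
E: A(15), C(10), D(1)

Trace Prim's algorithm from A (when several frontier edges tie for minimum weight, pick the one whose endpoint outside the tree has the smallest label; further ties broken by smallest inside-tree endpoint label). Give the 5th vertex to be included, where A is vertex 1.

C

Grow the tree from A using Prim:
Step 1: frontier [A–B 12, A–C 14, A–E 15] → take A–B (12); add B.
Step 2: frontier [A–C 14, A–E 15, B–D 4, B–C 11] → take B–D (4); add D.
Step 3: frontier [A–C 14, A–E 15, B–C 11, D–E 1] → take D–E (1); add E.
Step 4: frontier [A–C 14, B–C 11, C–E 10] → take C–E (10); add C.
Vertex order: A, B, D, E, C. The 5th vertex is C.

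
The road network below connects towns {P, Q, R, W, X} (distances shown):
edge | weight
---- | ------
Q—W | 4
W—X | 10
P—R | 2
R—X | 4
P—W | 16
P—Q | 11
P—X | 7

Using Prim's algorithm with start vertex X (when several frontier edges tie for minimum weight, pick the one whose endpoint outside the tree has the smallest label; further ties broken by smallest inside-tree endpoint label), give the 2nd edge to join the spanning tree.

P-R

Prim, starting at X.
Step 1: frontier [R—X 4, P—X 7, W—X 10] → take R—X (4); add R.
Step 2: frontier [P—R 2, P—X 7, W—X 10] → take P—R (2); add P.
Step 3: frontier [P—Q 11, P—W 16, W—X 10] → take W—X (10); add W.
Step 4: frontier [P—Q 11, Q—W 4] → take Q—W (4); add Q.
The 2nd edge added is P—R.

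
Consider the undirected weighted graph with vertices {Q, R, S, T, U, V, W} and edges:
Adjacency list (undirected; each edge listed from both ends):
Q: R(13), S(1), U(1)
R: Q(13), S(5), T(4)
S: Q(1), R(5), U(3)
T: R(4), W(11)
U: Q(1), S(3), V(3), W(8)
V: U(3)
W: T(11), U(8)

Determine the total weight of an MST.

Sort edges by weight, then run Kruskal:
Q—S (1): add — endpoints in different components.
Q—U (1): add — endpoints in different components.
S—U (3): skip — S and U already connected.
U—V (3): add — endpoints in different components.
R—T (4): add — endpoints in different components.
R—S (5): add — endpoints in different components.
U—W (8): add — endpoints in different components.
MST edges: Q—S, Q—U, U—V, R—T, R—S, U—W; total weight 1+1+3+4+5+8 = 22.

22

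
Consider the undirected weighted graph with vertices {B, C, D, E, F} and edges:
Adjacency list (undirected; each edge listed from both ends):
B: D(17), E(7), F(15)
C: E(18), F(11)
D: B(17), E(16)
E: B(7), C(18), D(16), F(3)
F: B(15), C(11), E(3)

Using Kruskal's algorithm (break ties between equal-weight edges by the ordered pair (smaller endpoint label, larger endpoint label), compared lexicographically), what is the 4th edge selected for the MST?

Kruskal: consider edges lightest-first.
E F (3): add — endpoints in different components.
B E (7): add — endpoints in different components.
C F (11): add — endpoints in different components.
B F (15): skip — B and F already connected.
D E (16): add — endpoints in different components.
The 4th edge added is D E.

D-E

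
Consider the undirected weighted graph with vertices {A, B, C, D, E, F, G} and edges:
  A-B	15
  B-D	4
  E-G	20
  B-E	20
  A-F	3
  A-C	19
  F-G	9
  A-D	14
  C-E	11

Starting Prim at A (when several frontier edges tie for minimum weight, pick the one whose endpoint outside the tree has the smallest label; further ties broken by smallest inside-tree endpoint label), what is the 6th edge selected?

Grow the tree from A using Prim:
Step 1: frontier [A-F 3, A-D 14, A-B 15, A-C 19] → take A-F (3); add F.
Step 2: frontier [A-D 14, A-B 15, A-C 19, F-G 9] → take F-G (9); add G.
Step 3: frontier [A-D 14, A-B 15, A-C 19, E-G 20] → take A-D (14); add D.
Step 4: frontier [A-B 15, A-C 19, B-D 4, E-G 20] → take B-D (4); add B.
Step 5: frontier [A-C 19, B-E 20, E-G 20] → take A-C (19); add C.
Step 6: frontier [B-E 20, C-E 11, E-G 20] → take C-E (11); add E.
The 6th edge added is C-E.

C-E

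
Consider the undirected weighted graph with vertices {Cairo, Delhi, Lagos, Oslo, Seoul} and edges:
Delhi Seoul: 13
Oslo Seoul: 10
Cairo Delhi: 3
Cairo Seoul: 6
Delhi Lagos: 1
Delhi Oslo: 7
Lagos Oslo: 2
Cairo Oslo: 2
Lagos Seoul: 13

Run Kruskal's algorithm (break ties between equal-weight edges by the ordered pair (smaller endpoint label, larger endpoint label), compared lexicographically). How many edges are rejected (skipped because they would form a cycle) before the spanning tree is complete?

Kruskal: consider edges lightest-first.
Delhi Lagos (1): add — endpoints in different components.
Cairo Oslo (2): add — endpoints in different components.
Lagos Oslo (2): add — endpoints in different components.
Cairo Delhi (3): skip — Delhi and Cairo already connected.
Cairo Seoul (6): add — endpoints in different components.
Edges rejected before the tree was complete: 1.

1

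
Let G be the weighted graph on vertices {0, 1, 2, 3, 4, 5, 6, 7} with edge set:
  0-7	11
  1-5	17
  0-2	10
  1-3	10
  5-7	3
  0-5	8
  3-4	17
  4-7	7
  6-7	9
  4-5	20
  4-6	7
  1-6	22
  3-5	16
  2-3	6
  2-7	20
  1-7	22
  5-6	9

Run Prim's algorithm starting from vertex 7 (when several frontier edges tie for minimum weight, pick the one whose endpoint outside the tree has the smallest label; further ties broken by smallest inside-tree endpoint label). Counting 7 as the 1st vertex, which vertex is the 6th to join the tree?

2

Prim's algorithm from 7:
Step 1: cheapest edge leaving the tree is 5-7 (3); add 5.
Step 2: cheapest edge leaving the tree is 4-7 (7); add 4.
Step 3: cheapest edge leaving the tree is 4-6 (7); add 6.
Step 4: cheapest edge leaving the tree is 0-5 (8); add 0.
Step 5: cheapest edge leaving the tree is 0-2 (10); add 2.
Step 6: cheapest edge leaving the tree is 2-3 (6); add 3.
Step 7: cheapest edge leaving the tree is 1-3 (10); add 1.
Vertex order: 7, 5, 4, 6, 0, 2, 3, 1. The 6th vertex is 2.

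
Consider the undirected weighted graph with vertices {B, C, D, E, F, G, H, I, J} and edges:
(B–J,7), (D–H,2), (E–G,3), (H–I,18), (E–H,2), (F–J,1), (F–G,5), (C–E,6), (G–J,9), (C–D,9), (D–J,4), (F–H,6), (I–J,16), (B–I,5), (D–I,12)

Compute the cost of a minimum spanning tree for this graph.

Grow the tree from I using Prim:
Step 1: cheapest edge leaving the tree is B–I (5); add B.
Step 2: cheapest edge leaving the tree is B–J (7); add J.
Step 3: cheapest edge leaving the tree is F–J (1); add F.
Step 4: cheapest edge leaving the tree is D–J (4); add D.
Step 5: cheapest edge leaving the tree is D–H (2); add H.
Step 6: cheapest edge leaving the tree is E–H (2); add E.
Step 7: cheapest edge leaving the tree is E–G (3); add G.
Step 8: cheapest edge leaving the tree is C–E (6); add C.
MST edges: B–I, B–J, F–J, D–J, D–H, E–H, E–G, C–E; total weight 5+7+1+4+2+2+3+6 = 30.

30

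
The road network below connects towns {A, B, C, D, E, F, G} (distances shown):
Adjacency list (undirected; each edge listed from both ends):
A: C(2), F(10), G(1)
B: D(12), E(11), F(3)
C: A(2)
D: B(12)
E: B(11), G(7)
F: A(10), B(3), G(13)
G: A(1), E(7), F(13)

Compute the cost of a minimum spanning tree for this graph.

35

Prim, starting at D.
Step 1: frontier [B—D 12] → take B—D (12); add B.
Step 2: frontier [B—F 3, B—E 11] → take B—F (3); add F.
Step 3: frontier [B—E 11, A—F 10, F—G 13] → take A—F (10); add A.
Step 4: frontier [A—G 1, A—C 2, B—E 11, F—G 13] → take A—G (1); add G.
Step 5: frontier [A—C 2, B—E 11, E—G 7] → take A—C (2); add C.
Step 6: frontier [B—E 11, E—G 7] → take E—G (7); add E.
MST edges: B—D, B—F, A—F, A—G, A—C, E—G; total weight 12+3+10+1+2+7 = 35.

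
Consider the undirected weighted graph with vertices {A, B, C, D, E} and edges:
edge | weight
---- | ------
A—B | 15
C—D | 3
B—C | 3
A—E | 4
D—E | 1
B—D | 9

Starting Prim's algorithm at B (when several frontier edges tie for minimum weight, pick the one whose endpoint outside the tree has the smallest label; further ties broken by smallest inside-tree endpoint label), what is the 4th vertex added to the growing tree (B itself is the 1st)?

E

Prim, starting at B.
Step 1: frontier [B—C 3, B—D 9, A—B 15] → take B—C (3); add C.
Step 2: frontier [B—D 9, A—B 15, C—D 3] → take C—D (3); add D.
Step 3: frontier [A—B 15, D—E 1] → take D—E (1); add E.
Step 4: frontier [A—B 15, A—E 4] → take A—E (4); add A.
Vertex order: B, C, D, E, A. The 4th vertex is E.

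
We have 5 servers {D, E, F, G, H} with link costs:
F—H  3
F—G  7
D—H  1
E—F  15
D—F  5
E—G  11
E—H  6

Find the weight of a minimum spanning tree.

17

Sort edges by weight, then run Kruskal:
D—H (1): add — endpoints in different components.
F—H (3): add — endpoints in different components.
D—F (5): skip — D and F already connected.
E—H (6): add — endpoints in different components.
F—G (7): add — endpoints in different components.
MST edges: D—H, F—H, E—H, F—G; total weight 1+3+6+7 = 17.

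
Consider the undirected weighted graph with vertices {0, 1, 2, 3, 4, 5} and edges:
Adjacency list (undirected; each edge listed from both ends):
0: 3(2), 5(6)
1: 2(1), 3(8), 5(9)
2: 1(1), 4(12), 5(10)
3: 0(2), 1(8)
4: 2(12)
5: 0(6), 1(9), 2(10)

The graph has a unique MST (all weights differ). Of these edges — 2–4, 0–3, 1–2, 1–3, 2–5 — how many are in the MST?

4

Sort edges by weight, then run Kruskal:
1–2 (1): add — endpoints in different components.
0–3 (2): add — endpoints in different components.
0–5 (6): add — endpoints in different components.
1–3 (8): add — endpoints in different components.
1–5 (9): skip — 1 and 5 already connected.
2–5 (10): skip — 2 and 5 already connected.
2–4 (12): add — endpoints in different components.
MST edge set: {1–2, 0–3, 0–5, 1–3, 2–4}.
Of the listed edges, {2–4, 0–3, 1–2, 1–3} are in the MST → 4.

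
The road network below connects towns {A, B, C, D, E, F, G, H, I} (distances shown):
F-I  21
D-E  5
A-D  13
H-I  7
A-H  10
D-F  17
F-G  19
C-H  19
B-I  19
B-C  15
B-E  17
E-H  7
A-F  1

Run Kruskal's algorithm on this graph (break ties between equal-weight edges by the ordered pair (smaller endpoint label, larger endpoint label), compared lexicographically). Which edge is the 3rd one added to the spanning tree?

Kruskal: consider edges lightest-first.
A-F (1): add — endpoints in different components.
D-E (5): add — endpoints in different components.
E-H (7): add — endpoints in different components.
H-I (7): add — endpoints in different components.
A-H (10): add — endpoints in different components.
A-D (13): skip — A and D already connected.
B-C (15): add — endpoints in different components.
B-E (17): add — endpoints in different components.
D-F (17): skip — D and F already connected.
B-I (19): skip — B and I already connected.
C-H (19): skip — C and H already connected.
F-G (19): add — endpoints in different components.
The 3rd edge added is E-H.

E-H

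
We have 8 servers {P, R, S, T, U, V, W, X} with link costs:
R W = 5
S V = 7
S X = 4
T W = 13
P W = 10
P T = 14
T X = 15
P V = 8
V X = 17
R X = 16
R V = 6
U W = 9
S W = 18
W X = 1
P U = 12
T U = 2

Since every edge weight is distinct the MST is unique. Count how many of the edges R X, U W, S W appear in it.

1

Sort edges by weight, then run Kruskal:
W X (1): add — endpoints in different components.
T U (2): add — endpoints in different components.
S X (4): add — endpoints in different components.
R W (5): add — endpoints in different components.
R V (6): add — endpoints in different components.
S V (7): skip — S and V already connected.
P V (8): add — endpoints in different components.
U W (9): add — endpoints in different components.
MST edge set: {W X, T U, S X, R W, R V, P V, U W}.
Of the listed edges, {U W} are in the MST → 1.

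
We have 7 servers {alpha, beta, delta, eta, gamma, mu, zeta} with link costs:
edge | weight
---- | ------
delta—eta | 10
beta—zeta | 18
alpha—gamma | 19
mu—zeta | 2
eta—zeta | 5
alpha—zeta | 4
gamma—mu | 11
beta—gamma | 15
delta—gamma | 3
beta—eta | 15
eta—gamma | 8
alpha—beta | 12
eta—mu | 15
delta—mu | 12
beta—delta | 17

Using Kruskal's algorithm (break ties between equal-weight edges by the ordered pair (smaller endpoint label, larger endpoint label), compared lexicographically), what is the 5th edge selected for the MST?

Kruskal: consider edges lightest-first.
mu—zeta (2): add. Components now {gamma} {beta} {mu,zeta} {delta} {alpha} {eta}
delta—gamma (3): add. Components now {delta,gamma} {beta} {mu,zeta} {alpha} {eta}
alpha—zeta (4): add. Components now {delta,gamma} {beta} {alpha,mu,zeta} {eta}
eta—zeta (5): add. Components now {delta,gamma} {beta} {alpha,eta,mu,zeta}
eta—gamma (8): add. Components now {alpha,delta,eta,gamma,mu,zeta} {beta}
delta—eta (10): skip — delta and eta already connected.
gamma—mu (11): skip — gamma and mu already connected.
alpha—beta (12): add. Components now {alpha,beta,delta,eta,gamma,mu,zeta}
The 5th edge added is eta—gamma.

eta-gamma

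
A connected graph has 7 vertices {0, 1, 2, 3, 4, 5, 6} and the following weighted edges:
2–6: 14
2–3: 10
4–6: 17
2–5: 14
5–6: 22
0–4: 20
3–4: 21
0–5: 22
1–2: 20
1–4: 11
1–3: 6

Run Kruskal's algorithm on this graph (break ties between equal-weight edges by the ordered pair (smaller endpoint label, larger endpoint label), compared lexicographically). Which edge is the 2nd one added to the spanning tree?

2-3

Sort edges by weight, then run Kruskal:
1–3 (6): add. Components now {0} {1,3} {2} {4} {5} {6}
2–3 (10): add. Components now {0} {1,2,3} {4} {5} {6}
1–4 (11): add. Components now {0} {1,2,3,4} {5} {6}
2–5 (14): add. Components now {0} {1,2,3,4,5} {6}
2–6 (14): add. Components now {0} {1,2,3,4,5,6}
4–6 (17): skip — 4 and 6 already connected.
0–4 (20): add. Components now {0,1,2,3,4,5,6}
The 2nd edge added is 2–3.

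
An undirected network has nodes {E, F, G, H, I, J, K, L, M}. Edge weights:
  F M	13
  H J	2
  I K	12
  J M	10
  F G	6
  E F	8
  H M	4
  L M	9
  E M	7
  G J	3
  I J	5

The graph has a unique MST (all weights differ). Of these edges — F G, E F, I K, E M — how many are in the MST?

Kruskal's algorithm — process edges by increasing weight (ties by edge label):
H J (2): add — endpoints in different components.
G J (3): add — endpoints in different components.
H M (4): add — endpoints in different components.
I J (5): add — endpoints in different components.
F G (6): add — endpoints in different components.
E M (7): add — endpoints in different components.
E F (8): skip — E and F already connected.
L M (9): add — endpoints in different components.
J M (10): skip — J and M already connected.
I K (12): add — endpoints in different components.
MST edge set: {H J, G J, H M, I J, F G, E M, L M, I K}.
Of the listed edges, {F G, I K, E M} are in the MST → 3.

3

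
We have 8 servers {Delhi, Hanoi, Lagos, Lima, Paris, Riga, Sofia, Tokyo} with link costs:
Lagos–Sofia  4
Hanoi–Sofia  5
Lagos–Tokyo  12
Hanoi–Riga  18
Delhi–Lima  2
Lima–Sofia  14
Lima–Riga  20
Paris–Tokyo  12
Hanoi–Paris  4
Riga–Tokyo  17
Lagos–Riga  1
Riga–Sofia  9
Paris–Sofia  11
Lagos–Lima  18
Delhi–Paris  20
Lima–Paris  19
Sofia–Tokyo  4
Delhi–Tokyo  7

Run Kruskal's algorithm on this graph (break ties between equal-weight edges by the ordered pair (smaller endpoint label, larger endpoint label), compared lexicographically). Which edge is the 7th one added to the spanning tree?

Sort edges by weight, then run Kruskal:
Lagos–Riga (1): add — endpoints in different components.
Delhi–Lima (2): add — endpoints in different components.
Hanoi–Paris (4): add — endpoints in different components.
Lagos–Sofia (4): add — endpoints in different components.
Sofia–Tokyo (4): add — endpoints in different components.
Hanoi–Sofia (5): add — endpoints in different components.
Delhi–Tokyo (7): add — endpoints in different components.
The 7th edge added is Delhi–Tokyo.

Delhi-Tokyo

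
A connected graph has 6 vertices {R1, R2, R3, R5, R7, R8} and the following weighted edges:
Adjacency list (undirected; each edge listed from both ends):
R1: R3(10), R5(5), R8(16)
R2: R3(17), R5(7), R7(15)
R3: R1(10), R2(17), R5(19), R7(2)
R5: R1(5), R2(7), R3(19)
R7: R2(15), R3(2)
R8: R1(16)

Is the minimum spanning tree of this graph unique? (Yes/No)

Kruskal: consider edges lightest-first.
R3 R7 (2): add. Components now {R5} {R1} {R2} {R3,R7} {R8}
R1 R5 (5): add. Components now {R1,R5} {R2} {R3,R7} {R8}
R2 R5 (7): add. Components now {R1,R2,R5} {R3,R7} {R8}
R1 R3 (10): add. Components now {R1,R2,R3,R5,R7} {R8}
R2 R7 (15): skip — R2 and R7 already connected.
R1 R8 (16): add. Components now {R1,R2,R3,R5,R7,R8}
Every non-tree edge has weight strictly greater than the heaviest edge on the tree path between its endpoints, so the MST is unique.

Yes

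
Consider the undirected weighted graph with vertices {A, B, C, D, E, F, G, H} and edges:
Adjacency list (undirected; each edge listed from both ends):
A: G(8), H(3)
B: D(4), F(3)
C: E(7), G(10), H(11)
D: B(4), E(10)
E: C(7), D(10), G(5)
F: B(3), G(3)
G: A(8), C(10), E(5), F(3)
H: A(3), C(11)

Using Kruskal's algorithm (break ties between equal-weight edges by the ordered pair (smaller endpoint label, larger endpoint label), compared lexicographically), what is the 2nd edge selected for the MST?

B-F

Sort edges by weight, then run Kruskal:
A-H (3): add — endpoints in different components.
B-F (3): add — endpoints in different components.
F-G (3): add — endpoints in different components.
B-D (4): add — endpoints in different components.
E-G (5): add — endpoints in different components.
C-E (7): add — endpoints in different components.
A-G (8): add — endpoints in different components.
The 2nd edge added is B-F.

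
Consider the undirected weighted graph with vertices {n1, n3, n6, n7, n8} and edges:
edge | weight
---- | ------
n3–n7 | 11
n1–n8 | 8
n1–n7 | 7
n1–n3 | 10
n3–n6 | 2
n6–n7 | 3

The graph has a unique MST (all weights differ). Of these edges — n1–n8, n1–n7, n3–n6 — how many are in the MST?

Kruskal's algorithm — process edges by increasing weight (ties by edge label):
n3–n6 (2): add. Components now {n1} {n3,n6} {n7} {n8}
n6–n7 (3): add. Components now {n1} {n3,n6,n7} {n8}
n1–n7 (7): add. Components now {n1,n3,n6,n7} {n8}
n1–n8 (8): add. Components now {n1,n3,n6,n7,n8}
MST edge set: {n3–n6, n6–n7, n1–n7, n1–n8}.
Of the listed edges, {n1–n8, n1–n7, n3–n6} are in the MST → 3.

3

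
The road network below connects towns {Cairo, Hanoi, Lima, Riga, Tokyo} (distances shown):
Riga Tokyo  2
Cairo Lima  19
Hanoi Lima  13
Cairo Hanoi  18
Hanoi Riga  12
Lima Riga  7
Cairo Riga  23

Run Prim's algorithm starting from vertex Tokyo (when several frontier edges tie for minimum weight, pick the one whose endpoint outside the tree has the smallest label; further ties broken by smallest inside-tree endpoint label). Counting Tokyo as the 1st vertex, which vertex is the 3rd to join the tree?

Grow the tree from Tokyo using Prim:
Step 1: frontier [Riga Tokyo 2] → take Riga Tokyo (2); add Riga.
Step 2: frontier [Lima Riga 7, Hanoi Riga 12, Cairo Riga 23] → take Lima Riga (7); add Lima.
Step 3: frontier [Hanoi Lima 13, Cairo Lima 19, Hanoi Riga 12, Cairo Riga 23] → take Hanoi Riga (12); add Hanoi.
Step 4: frontier [Cairo Hanoi 18, Cairo Lima 19, Cairo Riga 23] → take Cairo Hanoi (18); add Cairo.
Vertex order: Tokyo, Riga, Lima, Hanoi, Cairo. The 3rd vertex is Lima.

Lima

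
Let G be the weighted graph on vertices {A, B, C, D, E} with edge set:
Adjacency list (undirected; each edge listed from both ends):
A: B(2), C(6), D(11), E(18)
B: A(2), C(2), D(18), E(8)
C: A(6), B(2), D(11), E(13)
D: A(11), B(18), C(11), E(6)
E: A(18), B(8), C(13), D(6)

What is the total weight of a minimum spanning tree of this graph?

18

Grow the tree from C using Prim:
Step 1: cheapest edge leaving the tree is B-C (2); add B.
Step 2: cheapest edge leaving the tree is A-B (2); add A.
Step 3: cheapest edge leaving the tree is B-E (8); add E.
Step 4: cheapest edge leaving the tree is D-E (6); add D.
MST edges: B-C, A-B, B-E, D-E; total weight 2+2+8+6 = 18.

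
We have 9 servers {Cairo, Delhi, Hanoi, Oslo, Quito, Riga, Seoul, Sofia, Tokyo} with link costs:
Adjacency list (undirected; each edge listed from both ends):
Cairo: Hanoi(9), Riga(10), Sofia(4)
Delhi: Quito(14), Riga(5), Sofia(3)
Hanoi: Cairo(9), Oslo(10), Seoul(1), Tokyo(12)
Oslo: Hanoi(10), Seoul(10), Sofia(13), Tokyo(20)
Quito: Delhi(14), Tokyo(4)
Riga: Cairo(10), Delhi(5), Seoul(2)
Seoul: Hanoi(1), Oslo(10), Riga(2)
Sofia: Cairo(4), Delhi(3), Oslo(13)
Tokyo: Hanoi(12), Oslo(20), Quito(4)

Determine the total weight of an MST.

41

Grow the tree from Seoul using Prim:
Step 1: frontier [Hanoi-Seoul 1, Riga-Seoul 2, Oslo-Seoul 10] → take Hanoi-Seoul (1); add Hanoi.
Step 2: frontier [Cairo-Hanoi 9, Hanoi-Oslo 10, Hanoi-Tokyo 12, Riga-Seoul 2, Oslo-Seoul 10] → take Riga-Seoul (2); add Riga.
Step 3: frontier [Cairo-Hanoi 9, Hanoi-Oslo 10, Hanoi-Tokyo 12, Delhi-Riga 5, Cairo-Riga 10, Oslo-Seoul 10] → take Delhi-Riga (5); add Delhi.
Step 4: frontier [Delhi-Sofia 3, Delhi-Quito 14, Cairo-Hanoi 9, Hanoi-Oslo 10, Hanoi-Tokyo 12, Cairo-Riga 10, Oslo-Seoul 10] → take Delhi-Sofia (3); add Sofia.
Step 5: frontier [Delhi-Quito 14, Cairo-Hanoi 9, Hanoi-Oslo 10, Hanoi-Tokyo 12, Cairo-Riga 10, Oslo-Seoul 10, Cairo-Sofia 4, Oslo-Sofia 13] → take Cairo-Sofia (4); add Cairo.
Step 6: frontier [Delhi-Quito 14, Hanoi-Oslo 10, Hanoi-Tokyo 12, Oslo-Seoul 10, Oslo-Sofia 13] → take Hanoi-Oslo (10); add Oslo.
Step 7: frontier [Delhi-Quito 14, Hanoi-Tokyo 12, Oslo-Tokyo 20] → take Hanoi-Tokyo (12); add Tokyo.
Step 8: frontier [Delhi-Quito 14, Quito-Tokyo 4] → take Quito-Tokyo (4); add Quito.
MST edges: Hanoi-Seoul, Riga-Seoul, Delhi-Riga, Delhi-Sofia, Cairo-Sofia, Hanoi-Oslo, Hanoi-Tokyo, Quito-Tokyo; total weight 1+2+5+3+4+10+12+4 = 41.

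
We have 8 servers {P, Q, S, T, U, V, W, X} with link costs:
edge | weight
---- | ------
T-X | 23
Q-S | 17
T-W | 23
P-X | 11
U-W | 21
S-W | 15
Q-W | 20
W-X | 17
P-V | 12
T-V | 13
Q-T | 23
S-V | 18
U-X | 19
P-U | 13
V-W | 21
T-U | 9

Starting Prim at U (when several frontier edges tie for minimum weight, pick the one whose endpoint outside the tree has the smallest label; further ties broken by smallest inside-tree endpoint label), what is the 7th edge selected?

Q-S

Grow the tree from U using Prim:
Step 1: cheapest edge leaving the tree is T-U (9); add T.
Step 2: cheapest edge leaving the tree is P-U (13); add P.
Step 3: cheapest edge leaving the tree is P-X (11); add X.
Step 4: cheapest edge leaving the tree is P-V (12); add V.
Step 5: cheapest edge leaving the tree is W-X (17); add W.
Step 6: cheapest edge leaving the tree is S-W (15); add S.
Step 7: cheapest edge leaving the tree is Q-S (17); add Q.
The 7th edge added is Q-S.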